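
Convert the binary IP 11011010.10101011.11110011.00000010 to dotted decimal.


11011010 = 218
10101011 = 171
11110011 = 243
00000010 = 2
IP: 218.171.243.2


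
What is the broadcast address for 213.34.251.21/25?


Network: 213.34.251.0/25
Host bits = 7
Set all host bits to 1:
Broadcast: 213.34.251.127


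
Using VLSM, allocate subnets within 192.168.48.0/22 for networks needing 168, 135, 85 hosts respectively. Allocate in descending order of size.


168 hosts -> /24 (254 usable): 192.168.48.0/24
135 hosts -> /24 (254 usable): 192.168.49.0/24
85 hosts -> /25 (126 usable): 192.168.50.0/25
Allocation: 192.168.48.0/24 (168 hosts, 254 usable); 192.168.49.0/24 (135 hosts, 254 usable); 192.168.50.0/25 (85 hosts, 126 usable)


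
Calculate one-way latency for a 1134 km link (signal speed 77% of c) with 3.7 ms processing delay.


Speed = 0.77 * 3e5 km/s = 231000 km/s
Propagation delay = 1134 / 231000 = 0.0049 s = 4.9091 ms
Processing delay = 3.7 ms
Total one-way latency = 8.6091 ms


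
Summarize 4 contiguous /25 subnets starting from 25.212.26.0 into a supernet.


Original prefix: /25
Number of subnets: 4 = 2^2
New prefix = 25 - 2 = 23
Supernet: 25.212.26.0/23


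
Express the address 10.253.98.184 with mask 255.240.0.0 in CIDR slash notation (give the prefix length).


Binary: 11111111.11110000.00000000.00000000
Count leading 1s
Prefix: /12


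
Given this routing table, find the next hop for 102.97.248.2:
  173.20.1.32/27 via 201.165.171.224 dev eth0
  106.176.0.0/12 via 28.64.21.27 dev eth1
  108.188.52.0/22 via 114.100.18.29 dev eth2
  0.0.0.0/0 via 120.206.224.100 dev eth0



Longest prefix match for 102.97.248.2:
  /27 173.20.1.32: no
  /12 106.176.0.0: no
  /22 108.188.52.0: no
  /0 0.0.0.0: MATCH
Selected: next-hop 120.206.224.100 via eth0 (matched /0)


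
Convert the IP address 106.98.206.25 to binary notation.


106 = 01101010
98 = 01100010
206 = 11001110
25 = 00011001
Binary: 01101010.01100010.11001110.00011001


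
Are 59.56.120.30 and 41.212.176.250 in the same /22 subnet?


Mask: 255.255.252.0
59.56.120.30 AND mask = 59.56.120.0
41.212.176.250 AND mask = 41.212.176.0
No, different subnets (59.56.120.0 vs 41.212.176.0)


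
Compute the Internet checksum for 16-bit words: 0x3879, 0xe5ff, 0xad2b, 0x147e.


Sum all words (with carry folding):
+ 0x3879 = 0x3879
+ 0xe5ff = 0x1e79
+ 0xad2b = 0xcba4
+ 0x147e = 0xe022
One's complement: ~0xe022
Checksum = 0x1fdd


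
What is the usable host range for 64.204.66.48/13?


Network: 64.200.0.0
Broadcast: 64.207.255.255
First usable = network + 1
Last usable = broadcast - 1
Range: 64.200.0.1 to 64.207.255.254


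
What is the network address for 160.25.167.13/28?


IP:   10100000.00011001.10100111.00001101
Mask: 11111111.11111111.11111111.11110000
AND operation:
Net:  10100000.00011001.10100111.00000000
Network: 160.25.167.0/28


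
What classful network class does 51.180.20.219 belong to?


First octet: 51
Binary: 00110011
0xxxxxxx -> Class A (1-126)
Class A, default mask 255.0.0.0 (/8)


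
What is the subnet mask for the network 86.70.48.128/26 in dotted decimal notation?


/26 means 26 network bits, 6 host bits
Binary: 11111111111111111111111111000000
Mask: 255.255.255.192


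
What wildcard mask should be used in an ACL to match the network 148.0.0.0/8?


Subnet mask: 255.0.0.0
Wildcard = 255.255.255.255 - subnet mask
255 - 255 = 0
255 - 0 = 255
255 - 0 = 255
255 - 0 = 255
Wildcard: 0.255.255.255


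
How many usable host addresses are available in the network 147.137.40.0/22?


Host bits = 32 - 22 = 10
Total addresses = 2^10 = 1024
Usable = total - 2 (network and broadcast)
Usable hosts: 1022


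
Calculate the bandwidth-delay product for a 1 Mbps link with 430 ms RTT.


BDP = bandwidth * RTT
= 1 Mbps * 430 ms
= 1 * 1e6 * 430 / 1000 bits
= 430000 bits
= 53750 bytes
= 52.4902 KB
BDP = 430000 bits (53750 bytes)


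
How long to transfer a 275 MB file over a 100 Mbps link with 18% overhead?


Effective throughput = 100 * (1 - 18/100) = 82 Mbps
File size in Mb = 275 * 8 = 2200 Mb
Time = 2200 / 82
Time = 26.8293 seconds


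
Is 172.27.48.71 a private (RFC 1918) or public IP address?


RFC 1918 private ranges:
  10.0.0.0/8 (10.0.0.0 - 10.255.255.255)
  172.16.0.0/12 (172.16.0.0 - 172.31.255.255)
  192.168.0.0/16 (192.168.0.0 - 192.168.255.255)
Private (in 172.16.0.0/12)


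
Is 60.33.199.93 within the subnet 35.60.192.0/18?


Subnet network: 35.60.192.0
Test IP AND mask: 60.33.192.0
No, 60.33.199.93 is not in 35.60.192.0/18


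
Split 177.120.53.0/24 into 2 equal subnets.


New prefix = 24 + 1 = 25
Each subnet has 128 addresses
  177.120.53.0/25
  177.120.53.128/25
Subnets: 177.120.53.0/25, 177.120.53.128/25


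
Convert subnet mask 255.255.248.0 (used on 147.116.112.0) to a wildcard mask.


Subnet mask: 255.255.248.0
Wildcard = 255.255.255.255 - subnet mask
255 - 255 = 0
255 - 255 = 0
255 - 248 = 7
255 - 0 = 255
Wildcard: 0.0.7.255


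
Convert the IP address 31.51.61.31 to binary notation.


31 = 00011111
51 = 00110011
61 = 00111101
31 = 00011111
Binary: 00011111.00110011.00111101.00011111


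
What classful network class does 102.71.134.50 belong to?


First octet: 102
Binary: 01100110
0xxxxxxx -> Class A (1-126)
Class A, default mask 255.0.0.0 (/8)


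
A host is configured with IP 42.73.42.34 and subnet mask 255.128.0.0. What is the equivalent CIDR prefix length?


Binary: 11111111.10000000.00000000.00000000
Count leading 1s
Prefix: /9


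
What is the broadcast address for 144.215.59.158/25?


Network: 144.215.59.128/25
Host bits = 7
Set all host bits to 1:
Broadcast: 144.215.59.255


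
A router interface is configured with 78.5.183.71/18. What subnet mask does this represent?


/18 means 18 network bits, 14 host bits
Binary: 11111111111111111100000000000000
Mask: 255.255.192.0


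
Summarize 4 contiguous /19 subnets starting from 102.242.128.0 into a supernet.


Original prefix: /19
Number of subnets: 4 = 2^2
New prefix = 19 - 2 = 17
Supernet: 102.242.128.0/17


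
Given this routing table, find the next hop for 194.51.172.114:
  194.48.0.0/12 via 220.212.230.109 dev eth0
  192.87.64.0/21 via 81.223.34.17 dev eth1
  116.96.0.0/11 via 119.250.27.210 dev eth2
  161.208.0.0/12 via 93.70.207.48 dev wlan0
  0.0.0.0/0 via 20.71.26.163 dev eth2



Longest prefix match for 194.51.172.114:
  /12 194.48.0.0: MATCH
  /21 192.87.64.0: no
  /11 116.96.0.0: no
  /12 161.208.0.0: no
  /0 0.0.0.0: MATCH
Selected: next-hop 220.212.230.109 via eth0 (matched /12)


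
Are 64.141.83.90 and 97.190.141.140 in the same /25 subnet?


Mask: 255.255.255.128
64.141.83.90 AND mask = 64.141.83.0
97.190.141.140 AND mask = 97.190.141.128
No, different subnets (64.141.83.0 vs 97.190.141.128)


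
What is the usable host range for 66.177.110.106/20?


Network: 66.177.96.0
Broadcast: 66.177.111.255
First usable = network + 1
Last usable = broadcast - 1
Range: 66.177.96.1 to 66.177.111.254


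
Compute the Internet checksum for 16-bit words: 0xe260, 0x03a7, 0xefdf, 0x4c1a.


Sum all words (with carry folding):
+ 0xe260 = 0xe260
+ 0x03a7 = 0xe607
+ 0xefdf = 0xd5e7
+ 0x4c1a = 0x2202
One's complement: ~0x2202
Checksum = 0xddfd


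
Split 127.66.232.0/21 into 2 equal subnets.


New prefix = 21 + 1 = 22
Each subnet has 1024 addresses
  127.66.232.0/22
  127.66.236.0/22
Subnets: 127.66.232.0/22, 127.66.236.0/22


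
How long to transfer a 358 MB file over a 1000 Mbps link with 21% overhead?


Effective throughput = 1000 * (1 - 21/100) = 790 Mbps
File size in Mb = 358 * 8 = 2864 Mb
Time = 2864 / 790
Time = 3.6253 seconds


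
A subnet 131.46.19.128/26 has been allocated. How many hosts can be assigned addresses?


Host bits = 32 - 26 = 6
Total addresses = 2^6 = 64
Usable = total - 2 (network and broadcast)
Usable hosts: 62


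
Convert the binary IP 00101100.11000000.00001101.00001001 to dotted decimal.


00101100 = 44
11000000 = 192
00001101 = 13
00001001 = 9
IP: 44.192.13.9


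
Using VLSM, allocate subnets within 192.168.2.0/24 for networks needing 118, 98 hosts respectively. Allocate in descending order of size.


118 hosts -> /25 (126 usable): 192.168.2.0/25
98 hosts -> /25 (126 usable): 192.168.2.128/25
Allocation: 192.168.2.0/25 (118 hosts, 126 usable); 192.168.2.128/25 (98 hosts, 126 usable)


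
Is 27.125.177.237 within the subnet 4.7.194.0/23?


Subnet network: 4.7.194.0
Test IP AND mask: 27.125.176.0
No, 27.125.177.237 is not in 4.7.194.0/23


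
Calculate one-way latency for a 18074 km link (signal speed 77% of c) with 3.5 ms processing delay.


Speed = 0.77 * 3e5 km/s = 231000 km/s
Propagation delay = 18074 / 231000 = 0.0782 s = 78.2424 ms
Processing delay = 3.5 ms
Total one-way latency = 81.7424 ms


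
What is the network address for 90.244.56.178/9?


IP:   01011010.11110100.00111000.10110010
Mask: 11111111.10000000.00000000.00000000
AND operation:
Net:  01011010.10000000.00000000.00000000
Network: 90.128.0.0/9


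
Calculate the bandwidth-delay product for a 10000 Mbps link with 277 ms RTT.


BDP = bandwidth * RTT
= 10000 Mbps * 277 ms
= 10000 * 1e6 * 277 / 1000 bits
= 2770000000 bits
= 346250000 bytes
= 338134.7656 KB
BDP = 2770000000 bits (346250000 bytes)


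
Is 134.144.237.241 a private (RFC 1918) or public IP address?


RFC 1918 private ranges:
  10.0.0.0/8 (10.0.0.0 - 10.255.255.255)
  172.16.0.0/12 (172.16.0.0 - 172.31.255.255)
  192.168.0.0/16 (192.168.0.0 - 192.168.255.255)
Public (not in any RFC 1918 range)


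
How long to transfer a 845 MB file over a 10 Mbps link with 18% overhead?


Effective throughput = 10 * (1 - 18/100) = 8.2 Mbps
File size in Mb = 845 * 8 = 6760 Mb
Time = 6760 / 8.2
Time = 824.3902 seconds


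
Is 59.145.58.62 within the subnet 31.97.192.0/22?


Subnet network: 31.97.192.0
Test IP AND mask: 59.145.56.0
No, 59.145.58.62 is not in 31.97.192.0/22


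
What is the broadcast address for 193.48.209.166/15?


Network: 193.48.0.0/15
Host bits = 17
Set all host bits to 1:
Broadcast: 193.49.255.255


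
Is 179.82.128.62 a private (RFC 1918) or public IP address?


RFC 1918 private ranges:
  10.0.0.0/8 (10.0.0.0 - 10.255.255.255)
  172.16.0.0/12 (172.16.0.0 - 172.31.255.255)
  192.168.0.0/16 (192.168.0.0 - 192.168.255.255)
Public (not in any RFC 1918 range)


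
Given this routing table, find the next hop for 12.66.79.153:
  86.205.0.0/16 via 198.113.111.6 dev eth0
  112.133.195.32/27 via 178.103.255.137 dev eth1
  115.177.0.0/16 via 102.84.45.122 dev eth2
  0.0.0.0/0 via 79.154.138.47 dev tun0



Longest prefix match for 12.66.79.153:
  /16 86.205.0.0: no
  /27 112.133.195.32: no
  /16 115.177.0.0: no
  /0 0.0.0.0: MATCH
Selected: next-hop 79.154.138.47 via tun0 (matched /0)


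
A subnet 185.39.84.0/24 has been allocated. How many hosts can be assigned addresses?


Host bits = 32 - 24 = 8
Total addresses = 2^8 = 256
Usable = total - 2 (network and broadcast)
Usable hosts: 254


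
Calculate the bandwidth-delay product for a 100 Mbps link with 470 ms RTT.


BDP = bandwidth * RTT
= 100 Mbps * 470 ms
= 100 * 1e6 * 470 / 1000 bits
= 47000000 bits
= 5875000 bytes
= 5737.3047 KB
BDP = 47000000 bits (5875000 bytes)


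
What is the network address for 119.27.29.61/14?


IP:   01110111.00011011.00011101.00111101
Mask: 11111111.11111100.00000000.00000000
AND operation:
Net:  01110111.00011000.00000000.00000000
Network: 119.24.0.0/14


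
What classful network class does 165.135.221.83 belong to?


First octet: 165
Binary: 10100101
10xxxxxx -> Class B (128-191)
Class B, default mask 255.255.0.0 (/16)


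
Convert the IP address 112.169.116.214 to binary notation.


112 = 01110000
169 = 10101001
116 = 01110100
214 = 11010110
Binary: 01110000.10101001.01110100.11010110


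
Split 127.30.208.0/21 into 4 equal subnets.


New prefix = 21 + 2 = 23
Each subnet has 512 addresses
  127.30.208.0/23
  127.30.210.0/23
  127.30.212.0/23
  127.30.214.0/23
Subnets: 127.30.208.0/23, 127.30.210.0/23, 127.30.212.0/23, 127.30.214.0/23


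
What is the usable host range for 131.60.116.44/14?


Network: 131.60.0.0
Broadcast: 131.63.255.255
First usable = network + 1
Last usable = broadcast - 1
Range: 131.60.0.1 to 131.63.255.254


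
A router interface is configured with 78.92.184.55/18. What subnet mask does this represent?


/18 means 18 network bits, 14 host bits
Binary: 11111111111111111100000000000000
Mask: 255.255.192.0


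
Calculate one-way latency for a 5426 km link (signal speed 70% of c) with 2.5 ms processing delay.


Speed = 0.7 * 3e5 km/s = 210000 km/s
Propagation delay = 5426 / 210000 = 0.0258 s = 25.8381 ms
Processing delay = 2.5 ms
Total one-way latency = 28.3381 ms


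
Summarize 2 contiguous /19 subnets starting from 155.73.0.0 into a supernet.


Original prefix: /19
Number of subnets: 2 = 2^1
New prefix = 19 - 1 = 18
Supernet: 155.73.0.0/18


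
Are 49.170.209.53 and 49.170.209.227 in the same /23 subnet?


Mask: 255.255.254.0
49.170.209.53 AND mask = 49.170.208.0
49.170.209.227 AND mask = 49.170.208.0
Yes, same subnet (49.170.208.0)


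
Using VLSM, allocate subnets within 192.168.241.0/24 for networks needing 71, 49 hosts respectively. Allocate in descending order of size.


71 hosts -> /25 (126 usable): 192.168.241.0/25
49 hosts -> /26 (62 usable): 192.168.241.128/26
Allocation: 192.168.241.0/25 (71 hosts, 126 usable); 192.168.241.128/26 (49 hosts, 62 usable)


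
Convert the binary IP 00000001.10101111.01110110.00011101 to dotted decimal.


00000001 = 1
10101111 = 175
01110110 = 118
00011101 = 29
IP: 1.175.118.29


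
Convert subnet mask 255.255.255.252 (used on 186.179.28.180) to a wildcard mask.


Subnet mask: 255.255.255.252
Wildcard = 255.255.255.255 - subnet mask
255 - 255 = 0
255 - 255 = 0
255 - 255 = 0
255 - 252 = 3
Wildcard: 0.0.0.3


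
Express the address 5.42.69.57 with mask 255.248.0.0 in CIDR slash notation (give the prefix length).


Binary: 11111111.11111000.00000000.00000000
Count leading 1s
Prefix: /13


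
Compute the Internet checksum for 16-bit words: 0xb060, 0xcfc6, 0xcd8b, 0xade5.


Sum all words (with carry folding):
+ 0xb060 = 0xb060
+ 0xcfc6 = 0x8027
+ 0xcd8b = 0x4db3
+ 0xade5 = 0xfb98
One's complement: ~0xfb98
Checksum = 0x0467


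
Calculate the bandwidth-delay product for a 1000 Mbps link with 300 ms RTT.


BDP = bandwidth * RTT
= 1000 Mbps * 300 ms
= 1000 * 1e6 * 300 / 1000 bits
= 300000000 bits
= 37500000 bytes
= 36621.0938 KB
BDP = 300000000 bits (37500000 bytes)


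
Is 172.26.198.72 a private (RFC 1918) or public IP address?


RFC 1918 private ranges:
  10.0.0.0/8 (10.0.0.0 - 10.255.255.255)
  172.16.0.0/12 (172.16.0.0 - 172.31.255.255)
  192.168.0.0/16 (192.168.0.0 - 192.168.255.255)
Private (in 172.16.0.0/12)


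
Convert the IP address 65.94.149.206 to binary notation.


65 = 01000001
94 = 01011110
149 = 10010101
206 = 11001110
Binary: 01000001.01011110.10010101.11001110


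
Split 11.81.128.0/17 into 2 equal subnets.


New prefix = 17 + 1 = 18
Each subnet has 16384 addresses
  11.81.128.0/18
  11.81.192.0/18
Subnets: 11.81.128.0/18, 11.81.192.0/18


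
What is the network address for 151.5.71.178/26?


IP:   10010111.00000101.01000111.10110010
Mask: 11111111.11111111.11111111.11000000
AND operation:
Net:  10010111.00000101.01000111.10000000
Network: 151.5.71.128/26


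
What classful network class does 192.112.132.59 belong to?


First octet: 192
Binary: 11000000
110xxxxx -> Class C (192-223)
Class C, default mask 255.255.255.0 (/24)


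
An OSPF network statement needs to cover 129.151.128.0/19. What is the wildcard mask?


Subnet mask: 255.255.224.0
Wildcard = 255.255.255.255 - subnet mask
255 - 255 = 0
255 - 255 = 0
255 - 224 = 31
255 - 0 = 255
Wildcard: 0.0.31.255


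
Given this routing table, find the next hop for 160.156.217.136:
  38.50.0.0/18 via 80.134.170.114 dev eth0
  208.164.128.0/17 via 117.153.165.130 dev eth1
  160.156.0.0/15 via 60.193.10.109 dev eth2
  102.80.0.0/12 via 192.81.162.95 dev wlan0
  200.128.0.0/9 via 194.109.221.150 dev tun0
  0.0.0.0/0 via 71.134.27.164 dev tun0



Longest prefix match for 160.156.217.136:
  /18 38.50.0.0: no
  /17 208.164.128.0: no
  /15 160.156.0.0: MATCH
  /12 102.80.0.0: no
  /9 200.128.0.0: no
  /0 0.0.0.0: MATCH
Selected: next-hop 60.193.10.109 via eth2 (matched /15)


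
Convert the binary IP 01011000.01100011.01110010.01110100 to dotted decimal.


01011000 = 88
01100011 = 99
01110010 = 114
01110100 = 116
IP: 88.99.114.116


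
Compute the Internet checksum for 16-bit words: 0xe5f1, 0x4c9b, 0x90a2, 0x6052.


Sum all words (with carry folding):
+ 0xe5f1 = 0xe5f1
+ 0x4c9b = 0x328d
+ 0x90a2 = 0xc32f
+ 0x6052 = 0x2382
One's complement: ~0x2382
Checksum = 0xdc7d


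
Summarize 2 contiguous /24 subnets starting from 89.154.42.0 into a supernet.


Original prefix: /24
Number of subnets: 2 = 2^1
New prefix = 24 - 1 = 23
Supernet: 89.154.42.0/23


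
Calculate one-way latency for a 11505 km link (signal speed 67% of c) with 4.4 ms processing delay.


Speed = 0.67 * 3e5 km/s = 201000 km/s
Propagation delay = 11505 / 201000 = 0.0572 s = 57.2388 ms
Processing delay = 4.4 ms
Total one-way latency = 61.6388 ms


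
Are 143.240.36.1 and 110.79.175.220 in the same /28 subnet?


Mask: 255.255.255.240
143.240.36.1 AND mask = 143.240.36.0
110.79.175.220 AND mask = 110.79.175.208
No, different subnets (143.240.36.0 vs 110.79.175.208)


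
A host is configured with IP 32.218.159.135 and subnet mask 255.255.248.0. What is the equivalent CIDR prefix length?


Binary: 11111111.11111111.11111000.00000000
Count leading 1s
Prefix: /21


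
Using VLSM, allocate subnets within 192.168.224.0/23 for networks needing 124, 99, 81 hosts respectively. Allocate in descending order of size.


124 hosts -> /25 (126 usable): 192.168.224.0/25
99 hosts -> /25 (126 usable): 192.168.224.128/25
81 hosts -> /25 (126 usable): 192.168.225.0/25
Allocation: 192.168.224.0/25 (124 hosts, 126 usable); 192.168.224.128/25 (99 hosts, 126 usable); 192.168.225.0/25 (81 hosts, 126 usable)


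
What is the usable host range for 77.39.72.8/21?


Network: 77.39.72.0
Broadcast: 77.39.79.255
First usable = network + 1
Last usable = broadcast - 1
Range: 77.39.72.1 to 77.39.79.254


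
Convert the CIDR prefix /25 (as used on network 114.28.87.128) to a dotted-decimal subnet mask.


/25 means 25 network bits, 7 host bits
Binary: 11111111111111111111111110000000
Mask: 255.255.255.128


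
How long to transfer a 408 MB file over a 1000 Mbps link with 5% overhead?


Effective throughput = 1000 * (1 - 5/100) = 950 Mbps
File size in Mb = 408 * 8 = 3264 Mb
Time = 3264 / 950
Time = 3.4358 seconds


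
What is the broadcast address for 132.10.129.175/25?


Network: 132.10.129.128/25
Host bits = 7
Set all host bits to 1:
Broadcast: 132.10.129.255


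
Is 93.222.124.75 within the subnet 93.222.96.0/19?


Subnet network: 93.222.96.0
Test IP AND mask: 93.222.96.0
Yes, 93.222.124.75 is in 93.222.96.0/19


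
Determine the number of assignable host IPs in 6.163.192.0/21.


Host bits = 32 - 21 = 11
Total addresses = 2^11 = 2048
Usable = total - 2 (network and broadcast)
Usable hosts: 2046


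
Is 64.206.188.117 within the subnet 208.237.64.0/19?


Subnet network: 208.237.64.0
Test IP AND mask: 64.206.160.0
No, 64.206.188.117 is not in 208.237.64.0/19


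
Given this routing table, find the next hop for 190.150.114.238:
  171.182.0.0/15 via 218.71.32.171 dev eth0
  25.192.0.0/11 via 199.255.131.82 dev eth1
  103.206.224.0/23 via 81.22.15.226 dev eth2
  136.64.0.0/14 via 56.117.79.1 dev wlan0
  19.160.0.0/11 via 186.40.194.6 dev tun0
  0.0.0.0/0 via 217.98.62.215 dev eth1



Longest prefix match for 190.150.114.238:
  /15 171.182.0.0: no
  /11 25.192.0.0: no
  /23 103.206.224.0: no
  /14 136.64.0.0: no
  /11 19.160.0.0: no
  /0 0.0.0.0: MATCH
Selected: next-hop 217.98.62.215 via eth1 (matched /0)


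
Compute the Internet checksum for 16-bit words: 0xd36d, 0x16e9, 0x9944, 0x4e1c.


Sum all words (with carry folding):
+ 0xd36d = 0xd36d
+ 0x16e9 = 0xea56
+ 0x9944 = 0x839b
+ 0x4e1c = 0xd1b7
One's complement: ~0xd1b7
Checksum = 0x2e48


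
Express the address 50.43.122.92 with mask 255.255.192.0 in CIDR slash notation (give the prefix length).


Binary: 11111111.11111111.11000000.00000000
Count leading 1s
Prefix: /18


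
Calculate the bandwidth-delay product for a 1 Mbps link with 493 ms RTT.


BDP = bandwidth * RTT
= 1 Mbps * 493 ms
= 1 * 1e6 * 493 / 1000 bits
= 493000 bits
= 61625 bytes
= 60.1807 KB
BDP = 493000 bits (61625 bytes)


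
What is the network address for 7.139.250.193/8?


IP:   00000111.10001011.11111010.11000001
Mask: 11111111.00000000.00000000.00000000
AND operation:
Net:  00000111.00000000.00000000.00000000
Network: 7.0.0.0/8


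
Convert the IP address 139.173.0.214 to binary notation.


139 = 10001011
173 = 10101101
0 = 00000000
214 = 11010110
Binary: 10001011.10101101.00000000.11010110


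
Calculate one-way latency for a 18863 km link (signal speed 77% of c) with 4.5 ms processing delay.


Speed = 0.77 * 3e5 km/s = 231000 km/s
Propagation delay = 18863 / 231000 = 0.0817 s = 81.658 ms
Processing delay = 4.5 ms
Total one-way latency = 86.158 ms


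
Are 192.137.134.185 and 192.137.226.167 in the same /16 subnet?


Mask: 255.255.0.0
192.137.134.185 AND mask = 192.137.0.0
192.137.226.167 AND mask = 192.137.0.0
Yes, same subnet (192.137.0.0)


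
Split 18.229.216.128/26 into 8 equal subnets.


New prefix = 26 + 3 = 29
Each subnet has 8 addresses
  18.229.216.128/29
  18.229.216.136/29
  18.229.216.144/29
  18.229.216.152/29
  18.229.216.160/29
  18.229.216.168/29
  18.229.216.176/29
  18.229.216.184/29
Subnets: 18.229.216.128/29, 18.229.216.136/29, 18.229.216.144/29, 18.229.216.152/29, 18.229.216.160/29, 18.229.216.168/29, 18.229.216.176/29, 18.229.216.184/29


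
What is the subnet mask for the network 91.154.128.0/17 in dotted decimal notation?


/17 means 17 network bits, 15 host bits
Binary: 11111111111111111000000000000000
Mask: 255.255.128.0


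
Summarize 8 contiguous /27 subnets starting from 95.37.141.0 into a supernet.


Original prefix: /27
Number of subnets: 8 = 2^3
New prefix = 27 - 3 = 24
Supernet: 95.37.141.0/24


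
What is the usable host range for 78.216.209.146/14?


Network: 78.216.0.0
Broadcast: 78.219.255.255
First usable = network + 1
Last usable = broadcast - 1
Range: 78.216.0.1 to 78.219.255.254


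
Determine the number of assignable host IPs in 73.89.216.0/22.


Host bits = 32 - 22 = 10
Total addresses = 2^10 = 1024
Usable = total - 2 (network and broadcast)
Usable hosts: 1022


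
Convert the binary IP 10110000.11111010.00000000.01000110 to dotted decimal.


10110000 = 176
11111010 = 250
00000000 = 0
01000110 = 70
IP: 176.250.0.70


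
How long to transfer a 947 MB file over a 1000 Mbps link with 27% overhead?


Effective throughput = 1000 * (1 - 27/100) = 730 Mbps
File size in Mb = 947 * 8 = 7576 Mb
Time = 7576 / 730
Time = 10.3781 seconds


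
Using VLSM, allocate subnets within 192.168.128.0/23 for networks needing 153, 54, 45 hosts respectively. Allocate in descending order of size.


153 hosts -> /24 (254 usable): 192.168.128.0/24
54 hosts -> /26 (62 usable): 192.168.129.0/26
45 hosts -> /26 (62 usable): 192.168.129.64/26
Allocation: 192.168.128.0/24 (153 hosts, 254 usable); 192.168.129.0/26 (54 hosts, 62 usable); 192.168.129.64/26 (45 hosts, 62 usable)


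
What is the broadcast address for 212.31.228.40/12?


Network: 212.16.0.0/12
Host bits = 20
Set all host bits to 1:
Broadcast: 212.31.255.255


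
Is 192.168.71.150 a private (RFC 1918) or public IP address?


RFC 1918 private ranges:
  10.0.0.0/8 (10.0.0.0 - 10.255.255.255)
  172.16.0.0/12 (172.16.0.0 - 172.31.255.255)
  192.168.0.0/16 (192.168.0.0 - 192.168.255.255)
Private (in 192.168.0.0/16)


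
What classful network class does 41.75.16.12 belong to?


First octet: 41
Binary: 00101001
0xxxxxxx -> Class A (1-126)
Class A, default mask 255.0.0.0 (/8)


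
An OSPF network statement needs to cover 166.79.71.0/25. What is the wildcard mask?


Subnet mask: 255.255.255.128
Wildcard = 255.255.255.255 - subnet mask
255 - 255 = 0
255 - 255 = 0
255 - 255 = 0
255 - 128 = 127
Wildcard: 0.0.0.127


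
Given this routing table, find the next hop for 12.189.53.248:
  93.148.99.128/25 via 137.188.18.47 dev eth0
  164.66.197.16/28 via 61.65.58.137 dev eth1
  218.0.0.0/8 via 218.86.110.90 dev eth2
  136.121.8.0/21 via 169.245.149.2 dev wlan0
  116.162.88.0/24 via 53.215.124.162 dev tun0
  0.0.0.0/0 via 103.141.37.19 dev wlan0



Longest prefix match for 12.189.53.248:
  /25 93.148.99.128: no
  /28 164.66.197.16: no
  /8 218.0.0.0: no
  /21 136.121.8.0: no
  /24 116.162.88.0: no
  /0 0.0.0.0: MATCH
Selected: next-hop 103.141.37.19 via wlan0 (matched /0)


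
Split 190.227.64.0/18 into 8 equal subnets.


New prefix = 18 + 3 = 21
Each subnet has 2048 addresses
  190.227.64.0/21
  190.227.72.0/21
  190.227.80.0/21
  190.227.88.0/21
  190.227.96.0/21
  190.227.104.0/21
  190.227.112.0/21
  190.227.120.0/21
Subnets: 190.227.64.0/21, 190.227.72.0/21, 190.227.80.0/21, 190.227.88.0/21, 190.227.96.0/21, 190.227.104.0/21, 190.227.112.0/21, 190.227.120.0/21


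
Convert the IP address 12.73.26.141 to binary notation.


12 = 00001100
73 = 01001001
26 = 00011010
141 = 10001101
Binary: 00001100.01001001.00011010.10001101


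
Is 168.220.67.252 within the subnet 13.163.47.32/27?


Subnet network: 13.163.47.32
Test IP AND mask: 168.220.67.224
No, 168.220.67.252 is not in 13.163.47.32/27


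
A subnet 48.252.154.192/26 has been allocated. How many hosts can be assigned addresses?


Host bits = 32 - 26 = 6
Total addresses = 2^6 = 64
Usable = total - 2 (network and broadcast)
Usable hosts: 62


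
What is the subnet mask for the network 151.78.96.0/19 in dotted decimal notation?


/19 means 19 network bits, 13 host bits
Binary: 11111111111111111110000000000000
Mask: 255.255.224.0


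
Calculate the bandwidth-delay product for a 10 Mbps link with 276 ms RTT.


BDP = bandwidth * RTT
= 10 Mbps * 276 ms
= 10 * 1e6 * 276 / 1000 bits
= 2760000 bits
= 345000 bytes
= 336.9141 KB
BDP = 2760000 bits (345000 bytes)


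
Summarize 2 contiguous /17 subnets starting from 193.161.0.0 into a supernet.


Original prefix: /17
Number of subnets: 2 = 2^1
New prefix = 17 - 1 = 16
Supernet: 193.161.0.0/16


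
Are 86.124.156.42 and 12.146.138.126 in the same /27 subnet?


Mask: 255.255.255.224
86.124.156.42 AND mask = 86.124.156.32
12.146.138.126 AND mask = 12.146.138.96
No, different subnets (86.124.156.32 vs 12.146.138.96)


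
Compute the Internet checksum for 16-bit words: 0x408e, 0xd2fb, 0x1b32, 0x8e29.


Sum all words (with carry folding):
+ 0x408e = 0x408e
+ 0xd2fb = 0x138a
+ 0x1b32 = 0x2ebc
+ 0x8e29 = 0xbce5
One's complement: ~0xbce5
Checksum = 0x431a


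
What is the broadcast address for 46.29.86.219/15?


Network: 46.28.0.0/15
Host bits = 17
Set all host bits to 1:
Broadcast: 46.29.255.255


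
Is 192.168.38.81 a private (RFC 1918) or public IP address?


RFC 1918 private ranges:
  10.0.0.0/8 (10.0.0.0 - 10.255.255.255)
  172.16.0.0/12 (172.16.0.0 - 172.31.255.255)
  192.168.0.0/16 (192.168.0.0 - 192.168.255.255)
Private (in 192.168.0.0/16)


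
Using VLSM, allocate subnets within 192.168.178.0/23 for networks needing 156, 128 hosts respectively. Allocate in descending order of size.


156 hosts -> /24 (254 usable): 192.168.178.0/24
128 hosts -> /24 (254 usable): 192.168.179.0/24
Allocation: 192.168.178.0/24 (156 hosts, 254 usable); 192.168.179.0/24 (128 hosts, 254 usable)


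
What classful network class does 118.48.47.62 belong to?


First octet: 118
Binary: 01110110
0xxxxxxx -> Class A (1-126)
Class A, default mask 255.0.0.0 (/8)


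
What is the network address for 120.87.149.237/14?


IP:   01111000.01010111.10010101.11101101
Mask: 11111111.11111100.00000000.00000000
AND operation:
Net:  01111000.01010100.00000000.00000000
Network: 120.84.0.0/14


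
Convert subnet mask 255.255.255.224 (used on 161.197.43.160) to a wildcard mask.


Subnet mask: 255.255.255.224
Wildcard = 255.255.255.255 - subnet mask
255 - 255 = 0
255 - 255 = 0
255 - 255 = 0
255 - 224 = 31
Wildcard: 0.0.0.31


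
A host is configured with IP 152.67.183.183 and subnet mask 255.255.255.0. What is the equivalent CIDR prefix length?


Binary: 11111111.11111111.11111111.00000000
Count leading 1s
Prefix: /24


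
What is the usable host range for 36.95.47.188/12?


Network: 36.80.0.0
Broadcast: 36.95.255.255
First usable = network + 1
Last usable = broadcast - 1
Range: 36.80.0.1 to 36.95.255.254


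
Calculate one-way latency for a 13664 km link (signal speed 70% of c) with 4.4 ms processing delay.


Speed = 0.7 * 3e5 km/s = 210000 km/s
Propagation delay = 13664 / 210000 = 0.0651 s = 65.0667 ms
Processing delay = 4.4 ms
Total one-way latency = 69.4667 ms


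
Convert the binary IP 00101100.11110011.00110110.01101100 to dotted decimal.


00101100 = 44
11110011 = 243
00110110 = 54
01101100 = 108
IP: 44.243.54.108


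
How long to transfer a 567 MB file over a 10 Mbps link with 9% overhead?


Effective throughput = 10 * (1 - 9/100) = 9.1 Mbps
File size in Mb = 567 * 8 = 4536 Mb
Time = 4536 / 9.1
Time = 498.4615 seconds


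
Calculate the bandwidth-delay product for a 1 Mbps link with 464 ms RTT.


BDP = bandwidth * RTT
= 1 Mbps * 464 ms
= 1 * 1e6 * 464 / 1000 bits
= 464000 bits
= 58000 bytes
= 56.6406 KB
BDP = 464000 bits (58000 bytes)


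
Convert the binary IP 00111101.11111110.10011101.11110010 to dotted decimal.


00111101 = 61
11111110 = 254
10011101 = 157
11110010 = 242
IP: 61.254.157.242


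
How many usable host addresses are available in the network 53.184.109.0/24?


Host bits = 32 - 24 = 8
Total addresses = 2^8 = 256
Usable = total - 2 (network and broadcast)
Usable hosts: 254


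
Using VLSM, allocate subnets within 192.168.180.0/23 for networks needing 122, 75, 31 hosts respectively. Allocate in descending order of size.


122 hosts -> /25 (126 usable): 192.168.180.0/25
75 hosts -> /25 (126 usable): 192.168.180.128/25
31 hosts -> /26 (62 usable): 192.168.181.0/26
Allocation: 192.168.180.0/25 (122 hosts, 126 usable); 192.168.180.128/25 (75 hosts, 126 usable); 192.168.181.0/26 (31 hosts, 62 usable)


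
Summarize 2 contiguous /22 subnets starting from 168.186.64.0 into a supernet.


Original prefix: /22
Number of subnets: 2 = 2^1
New prefix = 22 - 1 = 21
Supernet: 168.186.64.0/21


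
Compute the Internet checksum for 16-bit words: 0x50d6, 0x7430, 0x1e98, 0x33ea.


Sum all words (with carry folding):
+ 0x50d6 = 0x50d6
+ 0x7430 = 0xc506
+ 0x1e98 = 0xe39e
+ 0x33ea = 0x1789
One's complement: ~0x1789
Checksum = 0xe876


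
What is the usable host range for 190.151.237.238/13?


Network: 190.144.0.0
Broadcast: 190.151.255.255
First usable = network + 1
Last usable = broadcast - 1
Range: 190.144.0.1 to 190.151.255.254


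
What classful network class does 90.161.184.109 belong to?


First octet: 90
Binary: 01011010
0xxxxxxx -> Class A (1-126)
Class A, default mask 255.0.0.0 (/8)


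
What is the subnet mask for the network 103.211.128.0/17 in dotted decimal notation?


/17 means 17 network bits, 15 host bits
Binary: 11111111111111111000000000000000
Mask: 255.255.128.0


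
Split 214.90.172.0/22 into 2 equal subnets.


New prefix = 22 + 1 = 23
Each subnet has 512 addresses
  214.90.172.0/23
  214.90.174.0/23
Subnets: 214.90.172.0/23, 214.90.174.0/23


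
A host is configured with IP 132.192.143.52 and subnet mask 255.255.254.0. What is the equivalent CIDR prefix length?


Binary: 11111111.11111111.11111110.00000000
Count leading 1s
Prefix: /23


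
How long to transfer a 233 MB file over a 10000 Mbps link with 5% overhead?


Effective throughput = 10000 * (1 - 5/100) = 9500 Mbps
File size in Mb = 233 * 8 = 1864 Mb
Time = 1864 / 9500
Time = 0.1962 seconds


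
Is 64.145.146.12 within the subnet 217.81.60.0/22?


Subnet network: 217.81.60.0
Test IP AND mask: 64.145.144.0
No, 64.145.146.12 is not in 217.81.60.0/22


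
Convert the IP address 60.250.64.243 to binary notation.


60 = 00111100
250 = 11111010
64 = 01000000
243 = 11110011
Binary: 00111100.11111010.01000000.11110011


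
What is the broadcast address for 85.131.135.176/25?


Network: 85.131.135.128/25
Host bits = 7
Set all host bits to 1:
Broadcast: 85.131.135.255


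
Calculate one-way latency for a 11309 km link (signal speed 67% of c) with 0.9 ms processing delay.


Speed = 0.67 * 3e5 km/s = 201000 km/s
Propagation delay = 11309 / 201000 = 0.0563 s = 56.2637 ms
Processing delay = 0.9 ms
Total one-way latency = 57.1637 ms


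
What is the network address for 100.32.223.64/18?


IP:   01100100.00100000.11011111.01000000
Mask: 11111111.11111111.11000000.00000000
AND operation:
Net:  01100100.00100000.11000000.00000000
Network: 100.32.192.0/18


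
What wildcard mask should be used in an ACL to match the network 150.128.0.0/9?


Subnet mask: 255.128.0.0
Wildcard = 255.255.255.255 - subnet mask
255 - 255 = 0
255 - 128 = 127
255 - 0 = 255
255 - 0 = 255
Wildcard: 0.127.255.255


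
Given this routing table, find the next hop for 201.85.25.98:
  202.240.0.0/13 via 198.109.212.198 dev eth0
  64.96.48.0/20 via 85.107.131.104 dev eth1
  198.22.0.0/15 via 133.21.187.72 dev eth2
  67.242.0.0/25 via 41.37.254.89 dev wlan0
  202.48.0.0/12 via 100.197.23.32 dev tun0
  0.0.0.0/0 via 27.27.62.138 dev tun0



Longest prefix match for 201.85.25.98:
  /13 202.240.0.0: no
  /20 64.96.48.0: no
  /15 198.22.0.0: no
  /25 67.242.0.0: no
  /12 202.48.0.0: no
  /0 0.0.0.0: MATCH
Selected: next-hop 27.27.62.138 via tun0 (matched /0)


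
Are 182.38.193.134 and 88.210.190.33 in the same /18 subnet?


Mask: 255.255.192.0
182.38.193.134 AND mask = 182.38.192.0
88.210.190.33 AND mask = 88.210.128.0
No, different subnets (182.38.192.0 vs 88.210.128.0)


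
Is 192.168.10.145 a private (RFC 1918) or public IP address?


RFC 1918 private ranges:
  10.0.0.0/8 (10.0.0.0 - 10.255.255.255)
  172.16.0.0/12 (172.16.0.0 - 172.31.255.255)
  192.168.0.0/16 (192.168.0.0 - 192.168.255.255)
Private (in 192.168.0.0/16)


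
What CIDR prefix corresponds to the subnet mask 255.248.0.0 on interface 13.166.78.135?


Binary: 11111111.11111000.00000000.00000000
Count leading 1s
Prefix: /13


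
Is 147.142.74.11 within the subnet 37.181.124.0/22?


Subnet network: 37.181.124.0
Test IP AND mask: 147.142.72.0
No, 147.142.74.11 is not in 37.181.124.0/22


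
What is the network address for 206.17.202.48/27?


IP:   11001110.00010001.11001010.00110000
Mask: 11111111.11111111.11111111.11100000
AND operation:
Net:  11001110.00010001.11001010.00100000
Network: 206.17.202.32/27


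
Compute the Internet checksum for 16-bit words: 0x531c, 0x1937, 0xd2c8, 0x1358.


Sum all words (with carry folding):
+ 0x531c = 0x531c
+ 0x1937 = 0x6c53
+ 0xd2c8 = 0x3f1c
+ 0x1358 = 0x5274
One's complement: ~0x5274
Checksum = 0xad8b


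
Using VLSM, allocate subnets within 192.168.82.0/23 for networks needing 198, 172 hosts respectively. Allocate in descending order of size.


198 hosts -> /24 (254 usable): 192.168.82.0/24
172 hosts -> /24 (254 usable): 192.168.83.0/24
Allocation: 192.168.82.0/24 (198 hosts, 254 usable); 192.168.83.0/24 (172 hosts, 254 usable)


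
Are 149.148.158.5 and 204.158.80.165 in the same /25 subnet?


Mask: 255.255.255.128
149.148.158.5 AND mask = 149.148.158.0
204.158.80.165 AND mask = 204.158.80.128
No, different subnets (149.148.158.0 vs 204.158.80.128)


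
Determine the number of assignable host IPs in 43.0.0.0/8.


Host bits = 32 - 8 = 24
Total addresses = 2^24 = 16777216
Usable = total - 2 (network and broadcast)
Usable hosts: 16777214


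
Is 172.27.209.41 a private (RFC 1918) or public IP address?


RFC 1918 private ranges:
  10.0.0.0/8 (10.0.0.0 - 10.255.255.255)
  172.16.0.0/12 (172.16.0.0 - 172.31.255.255)
  192.168.0.0/16 (192.168.0.0 - 192.168.255.255)
Private (in 172.16.0.0/12)


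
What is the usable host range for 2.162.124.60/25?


Network: 2.162.124.0
Broadcast: 2.162.124.127
First usable = network + 1
Last usable = broadcast - 1
Range: 2.162.124.1 to 2.162.124.126


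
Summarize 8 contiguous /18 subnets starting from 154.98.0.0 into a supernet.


Original prefix: /18
Number of subnets: 8 = 2^3
New prefix = 18 - 3 = 15
Supernet: 154.98.0.0/15


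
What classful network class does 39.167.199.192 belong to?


First octet: 39
Binary: 00100111
0xxxxxxx -> Class A (1-126)
Class A, default mask 255.0.0.0 (/8)


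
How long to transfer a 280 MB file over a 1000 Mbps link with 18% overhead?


Effective throughput = 1000 * (1 - 18/100) = 820.0 Mbps
File size in Mb = 280 * 8 = 2240 Mb
Time = 2240 / 820.0
Time = 2.7317 seconds


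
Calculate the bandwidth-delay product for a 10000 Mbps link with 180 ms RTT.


BDP = bandwidth * RTT
= 10000 Mbps * 180 ms
= 10000 * 1e6 * 180 / 1000 bits
= 1800000000 bits
= 225000000 bytes
= 219726.5625 KB
BDP = 1800000000 bits (225000000 bytes)


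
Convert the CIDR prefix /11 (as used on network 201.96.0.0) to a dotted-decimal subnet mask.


/11 means 11 network bits, 21 host bits
Binary: 11111111111000000000000000000000
Mask: 255.224.0.0


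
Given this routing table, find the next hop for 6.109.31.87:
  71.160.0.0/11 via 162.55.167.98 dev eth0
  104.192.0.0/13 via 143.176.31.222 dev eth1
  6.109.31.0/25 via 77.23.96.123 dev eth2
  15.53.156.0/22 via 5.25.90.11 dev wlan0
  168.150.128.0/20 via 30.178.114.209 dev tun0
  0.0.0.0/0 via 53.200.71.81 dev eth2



Longest prefix match for 6.109.31.87:
  /11 71.160.0.0: no
  /13 104.192.0.0: no
  /25 6.109.31.0: MATCH
  /22 15.53.156.0: no
  /20 168.150.128.0: no
  /0 0.0.0.0: MATCH
Selected: next-hop 77.23.96.123 via eth2 (matched /25)


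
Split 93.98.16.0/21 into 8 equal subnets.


New prefix = 21 + 3 = 24
Each subnet has 256 addresses
  93.98.16.0/24
  93.98.17.0/24
  93.98.18.0/24
  93.98.19.0/24
  93.98.20.0/24
  93.98.21.0/24
  93.98.22.0/24
  93.98.23.0/24
Subnets: 93.98.16.0/24, 93.98.17.0/24, 93.98.18.0/24, 93.98.19.0/24, 93.98.20.0/24, 93.98.21.0/24, 93.98.22.0/24, 93.98.23.0/24


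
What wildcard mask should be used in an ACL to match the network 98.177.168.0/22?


Subnet mask: 255.255.252.0
Wildcard = 255.255.255.255 - subnet mask
255 - 255 = 0
255 - 255 = 0
255 - 252 = 3
255 - 0 = 255
Wildcard: 0.0.3.255


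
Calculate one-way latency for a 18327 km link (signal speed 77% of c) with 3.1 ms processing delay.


Speed = 0.77 * 3e5 km/s = 231000 km/s
Propagation delay = 18327 / 231000 = 0.0793 s = 79.3377 ms
Processing delay = 3.1 ms
Total one-way latency = 82.4377 ms


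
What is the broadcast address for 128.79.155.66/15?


Network: 128.78.0.0/15
Host bits = 17
Set all host bits to 1:
Broadcast: 128.79.255.255


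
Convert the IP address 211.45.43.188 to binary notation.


211 = 11010011
45 = 00101101
43 = 00101011
188 = 10111100
Binary: 11010011.00101101.00101011.10111100


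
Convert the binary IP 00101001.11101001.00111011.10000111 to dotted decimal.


00101001 = 41
11101001 = 233
00111011 = 59
10000111 = 135
IP: 41.233.59.135


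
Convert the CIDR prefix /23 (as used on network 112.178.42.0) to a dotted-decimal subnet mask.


/23 means 23 network bits, 9 host bits
Binary: 11111111111111111111111000000000
Mask: 255.255.254.0


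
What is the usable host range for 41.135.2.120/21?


Network: 41.135.0.0
Broadcast: 41.135.7.255
First usable = network + 1
Last usable = broadcast - 1
Range: 41.135.0.1 to 41.135.7.254
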